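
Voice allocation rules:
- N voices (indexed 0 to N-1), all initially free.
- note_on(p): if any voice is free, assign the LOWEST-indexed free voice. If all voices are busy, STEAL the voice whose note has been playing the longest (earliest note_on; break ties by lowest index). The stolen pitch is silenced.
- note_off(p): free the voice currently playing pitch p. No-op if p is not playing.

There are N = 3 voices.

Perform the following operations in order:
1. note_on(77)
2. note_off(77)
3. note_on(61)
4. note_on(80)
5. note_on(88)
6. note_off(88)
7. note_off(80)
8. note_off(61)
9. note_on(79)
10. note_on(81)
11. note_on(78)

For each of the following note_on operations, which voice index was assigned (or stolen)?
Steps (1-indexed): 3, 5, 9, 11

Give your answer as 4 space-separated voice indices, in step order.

Op 1: note_on(77): voice 0 is free -> assigned | voices=[77 - -]
Op 2: note_off(77): free voice 0 | voices=[- - -]
Op 3: note_on(61): voice 0 is free -> assigned | voices=[61 - -]
Op 4: note_on(80): voice 1 is free -> assigned | voices=[61 80 -]
Op 5: note_on(88): voice 2 is free -> assigned | voices=[61 80 88]
Op 6: note_off(88): free voice 2 | voices=[61 80 -]
Op 7: note_off(80): free voice 1 | voices=[61 - -]
Op 8: note_off(61): free voice 0 | voices=[- - -]
Op 9: note_on(79): voice 0 is free -> assigned | voices=[79 - -]
Op 10: note_on(81): voice 1 is free -> assigned | voices=[79 81 -]
Op 11: note_on(78): voice 2 is free -> assigned | voices=[79 81 78]

Answer: 0 2 0 2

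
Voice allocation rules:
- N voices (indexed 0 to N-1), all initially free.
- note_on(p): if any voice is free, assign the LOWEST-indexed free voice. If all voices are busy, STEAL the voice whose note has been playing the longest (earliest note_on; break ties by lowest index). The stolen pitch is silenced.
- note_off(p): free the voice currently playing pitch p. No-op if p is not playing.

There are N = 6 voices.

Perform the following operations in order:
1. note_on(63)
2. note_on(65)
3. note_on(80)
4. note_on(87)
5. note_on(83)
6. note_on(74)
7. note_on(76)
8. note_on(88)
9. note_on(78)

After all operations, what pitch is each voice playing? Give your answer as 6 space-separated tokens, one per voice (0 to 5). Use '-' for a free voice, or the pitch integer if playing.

Answer: 76 88 78 87 83 74

Derivation:
Op 1: note_on(63): voice 0 is free -> assigned | voices=[63 - - - - -]
Op 2: note_on(65): voice 1 is free -> assigned | voices=[63 65 - - - -]
Op 3: note_on(80): voice 2 is free -> assigned | voices=[63 65 80 - - -]
Op 4: note_on(87): voice 3 is free -> assigned | voices=[63 65 80 87 - -]
Op 5: note_on(83): voice 4 is free -> assigned | voices=[63 65 80 87 83 -]
Op 6: note_on(74): voice 5 is free -> assigned | voices=[63 65 80 87 83 74]
Op 7: note_on(76): all voices busy, STEAL voice 0 (pitch 63, oldest) -> assign | voices=[76 65 80 87 83 74]
Op 8: note_on(88): all voices busy, STEAL voice 1 (pitch 65, oldest) -> assign | voices=[76 88 80 87 83 74]
Op 9: note_on(78): all voices busy, STEAL voice 2 (pitch 80, oldest) -> assign | voices=[76 88 78 87 83 74]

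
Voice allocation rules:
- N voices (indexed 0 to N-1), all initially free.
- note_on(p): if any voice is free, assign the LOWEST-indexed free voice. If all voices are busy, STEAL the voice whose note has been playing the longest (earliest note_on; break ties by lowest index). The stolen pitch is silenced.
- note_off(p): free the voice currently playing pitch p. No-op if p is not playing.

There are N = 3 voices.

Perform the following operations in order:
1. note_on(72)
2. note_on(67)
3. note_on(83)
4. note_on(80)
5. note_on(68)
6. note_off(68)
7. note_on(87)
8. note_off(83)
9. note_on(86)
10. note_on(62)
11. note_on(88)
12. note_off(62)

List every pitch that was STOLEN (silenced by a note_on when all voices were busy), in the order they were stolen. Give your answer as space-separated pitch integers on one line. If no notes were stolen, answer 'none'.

Op 1: note_on(72): voice 0 is free -> assigned | voices=[72 - -]
Op 2: note_on(67): voice 1 is free -> assigned | voices=[72 67 -]
Op 3: note_on(83): voice 2 is free -> assigned | voices=[72 67 83]
Op 4: note_on(80): all voices busy, STEAL voice 0 (pitch 72, oldest) -> assign | voices=[80 67 83]
Op 5: note_on(68): all voices busy, STEAL voice 1 (pitch 67, oldest) -> assign | voices=[80 68 83]
Op 6: note_off(68): free voice 1 | voices=[80 - 83]
Op 7: note_on(87): voice 1 is free -> assigned | voices=[80 87 83]
Op 8: note_off(83): free voice 2 | voices=[80 87 -]
Op 9: note_on(86): voice 2 is free -> assigned | voices=[80 87 86]
Op 10: note_on(62): all voices busy, STEAL voice 0 (pitch 80, oldest) -> assign | voices=[62 87 86]
Op 11: note_on(88): all voices busy, STEAL voice 1 (pitch 87, oldest) -> assign | voices=[62 88 86]
Op 12: note_off(62): free voice 0 | voices=[- 88 86]

Answer: 72 67 80 87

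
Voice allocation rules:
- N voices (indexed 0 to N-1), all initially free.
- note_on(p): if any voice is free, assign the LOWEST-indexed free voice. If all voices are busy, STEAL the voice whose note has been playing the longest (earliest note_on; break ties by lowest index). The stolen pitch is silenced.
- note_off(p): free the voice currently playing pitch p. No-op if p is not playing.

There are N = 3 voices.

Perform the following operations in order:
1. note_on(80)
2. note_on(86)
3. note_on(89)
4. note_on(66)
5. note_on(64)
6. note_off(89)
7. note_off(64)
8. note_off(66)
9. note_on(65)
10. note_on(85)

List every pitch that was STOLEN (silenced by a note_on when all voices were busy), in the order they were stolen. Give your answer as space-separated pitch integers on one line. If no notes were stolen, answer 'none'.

Op 1: note_on(80): voice 0 is free -> assigned | voices=[80 - -]
Op 2: note_on(86): voice 1 is free -> assigned | voices=[80 86 -]
Op 3: note_on(89): voice 2 is free -> assigned | voices=[80 86 89]
Op 4: note_on(66): all voices busy, STEAL voice 0 (pitch 80, oldest) -> assign | voices=[66 86 89]
Op 5: note_on(64): all voices busy, STEAL voice 1 (pitch 86, oldest) -> assign | voices=[66 64 89]
Op 6: note_off(89): free voice 2 | voices=[66 64 -]
Op 7: note_off(64): free voice 1 | voices=[66 - -]
Op 8: note_off(66): free voice 0 | voices=[- - -]
Op 9: note_on(65): voice 0 is free -> assigned | voices=[65 - -]
Op 10: note_on(85): voice 1 is free -> assigned | voices=[65 85 -]

Answer: 80 86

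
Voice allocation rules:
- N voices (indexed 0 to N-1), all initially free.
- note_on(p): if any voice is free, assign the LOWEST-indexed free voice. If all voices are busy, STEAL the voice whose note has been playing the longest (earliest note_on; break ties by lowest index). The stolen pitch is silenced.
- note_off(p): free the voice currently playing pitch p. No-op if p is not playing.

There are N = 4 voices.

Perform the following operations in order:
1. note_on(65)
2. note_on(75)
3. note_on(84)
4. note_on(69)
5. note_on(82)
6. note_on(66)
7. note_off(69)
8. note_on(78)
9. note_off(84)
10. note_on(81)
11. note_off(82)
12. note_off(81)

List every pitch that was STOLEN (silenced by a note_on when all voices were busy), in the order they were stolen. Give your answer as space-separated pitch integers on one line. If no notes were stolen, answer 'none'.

Answer: 65 75

Derivation:
Op 1: note_on(65): voice 0 is free -> assigned | voices=[65 - - -]
Op 2: note_on(75): voice 1 is free -> assigned | voices=[65 75 - -]
Op 3: note_on(84): voice 2 is free -> assigned | voices=[65 75 84 -]
Op 4: note_on(69): voice 3 is free -> assigned | voices=[65 75 84 69]
Op 5: note_on(82): all voices busy, STEAL voice 0 (pitch 65, oldest) -> assign | voices=[82 75 84 69]
Op 6: note_on(66): all voices busy, STEAL voice 1 (pitch 75, oldest) -> assign | voices=[82 66 84 69]
Op 7: note_off(69): free voice 3 | voices=[82 66 84 -]
Op 8: note_on(78): voice 3 is free -> assigned | voices=[82 66 84 78]
Op 9: note_off(84): free voice 2 | voices=[82 66 - 78]
Op 10: note_on(81): voice 2 is free -> assigned | voices=[82 66 81 78]
Op 11: note_off(82): free voice 0 | voices=[- 66 81 78]
Op 12: note_off(81): free voice 2 | voices=[- 66 - 78]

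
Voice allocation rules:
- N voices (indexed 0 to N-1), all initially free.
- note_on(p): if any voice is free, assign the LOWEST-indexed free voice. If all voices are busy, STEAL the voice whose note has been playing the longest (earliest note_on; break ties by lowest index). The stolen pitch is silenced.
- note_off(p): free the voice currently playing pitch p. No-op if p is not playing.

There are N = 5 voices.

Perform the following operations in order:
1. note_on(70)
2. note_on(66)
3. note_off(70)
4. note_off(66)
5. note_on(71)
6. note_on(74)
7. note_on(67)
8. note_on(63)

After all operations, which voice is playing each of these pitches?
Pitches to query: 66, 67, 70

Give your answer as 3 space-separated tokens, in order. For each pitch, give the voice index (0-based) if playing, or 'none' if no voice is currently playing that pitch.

Op 1: note_on(70): voice 0 is free -> assigned | voices=[70 - - - -]
Op 2: note_on(66): voice 1 is free -> assigned | voices=[70 66 - - -]
Op 3: note_off(70): free voice 0 | voices=[- 66 - - -]
Op 4: note_off(66): free voice 1 | voices=[- - - - -]
Op 5: note_on(71): voice 0 is free -> assigned | voices=[71 - - - -]
Op 6: note_on(74): voice 1 is free -> assigned | voices=[71 74 - - -]
Op 7: note_on(67): voice 2 is free -> assigned | voices=[71 74 67 - -]
Op 8: note_on(63): voice 3 is free -> assigned | voices=[71 74 67 63 -]

Answer: none 2 none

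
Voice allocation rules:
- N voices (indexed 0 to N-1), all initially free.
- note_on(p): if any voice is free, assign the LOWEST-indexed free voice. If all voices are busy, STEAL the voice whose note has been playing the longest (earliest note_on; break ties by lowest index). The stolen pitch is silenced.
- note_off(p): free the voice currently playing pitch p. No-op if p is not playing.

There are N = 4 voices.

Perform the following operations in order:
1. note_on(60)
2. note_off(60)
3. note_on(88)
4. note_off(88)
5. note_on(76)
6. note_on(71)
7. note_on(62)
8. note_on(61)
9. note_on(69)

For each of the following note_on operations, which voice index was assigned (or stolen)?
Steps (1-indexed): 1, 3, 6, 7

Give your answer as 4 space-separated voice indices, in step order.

Answer: 0 0 1 2

Derivation:
Op 1: note_on(60): voice 0 is free -> assigned | voices=[60 - - -]
Op 2: note_off(60): free voice 0 | voices=[- - - -]
Op 3: note_on(88): voice 0 is free -> assigned | voices=[88 - - -]
Op 4: note_off(88): free voice 0 | voices=[- - - -]
Op 5: note_on(76): voice 0 is free -> assigned | voices=[76 - - -]
Op 6: note_on(71): voice 1 is free -> assigned | voices=[76 71 - -]
Op 7: note_on(62): voice 2 is free -> assigned | voices=[76 71 62 -]
Op 8: note_on(61): voice 3 is free -> assigned | voices=[76 71 62 61]
Op 9: note_on(69): all voices busy, STEAL voice 0 (pitch 76, oldest) -> assign | voices=[69 71 62 61]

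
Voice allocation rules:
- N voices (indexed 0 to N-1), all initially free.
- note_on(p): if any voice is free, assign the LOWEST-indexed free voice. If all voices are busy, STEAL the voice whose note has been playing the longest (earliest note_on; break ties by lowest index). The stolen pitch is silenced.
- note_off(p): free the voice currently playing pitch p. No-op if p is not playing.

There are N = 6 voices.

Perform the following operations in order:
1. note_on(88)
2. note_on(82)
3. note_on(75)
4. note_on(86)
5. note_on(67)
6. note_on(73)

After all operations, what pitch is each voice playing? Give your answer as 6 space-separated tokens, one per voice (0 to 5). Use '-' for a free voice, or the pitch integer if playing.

Answer: 88 82 75 86 67 73

Derivation:
Op 1: note_on(88): voice 0 is free -> assigned | voices=[88 - - - - -]
Op 2: note_on(82): voice 1 is free -> assigned | voices=[88 82 - - - -]
Op 3: note_on(75): voice 2 is free -> assigned | voices=[88 82 75 - - -]
Op 4: note_on(86): voice 3 is free -> assigned | voices=[88 82 75 86 - -]
Op 5: note_on(67): voice 4 is free -> assigned | voices=[88 82 75 86 67 -]
Op 6: note_on(73): voice 5 is free -> assigned | voices=[88 82 75 86 67 73]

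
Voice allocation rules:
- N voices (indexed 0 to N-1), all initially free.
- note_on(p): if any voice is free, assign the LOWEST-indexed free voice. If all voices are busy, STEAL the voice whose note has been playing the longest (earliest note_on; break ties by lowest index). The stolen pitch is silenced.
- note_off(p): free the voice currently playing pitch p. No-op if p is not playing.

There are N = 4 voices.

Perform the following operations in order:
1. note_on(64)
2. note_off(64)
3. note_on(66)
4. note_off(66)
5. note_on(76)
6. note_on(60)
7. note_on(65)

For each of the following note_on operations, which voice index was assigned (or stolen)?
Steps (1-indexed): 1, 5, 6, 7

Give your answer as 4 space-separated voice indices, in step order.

Answer: 0 0 1 2

Derivation:
Op 1: note_on(64): voice 0 is free -> assigned | voices=[64 - - -]
Op 2: note_off(64): free voice 0 | voices=[- - - -]
Op 3: note_on(66): voice 0 is free -> assigned | voices=[66 - - -]
Op 4: note_off(66): free voice 0 | voices=[- - - -]
Op 5: note_on(76): voice 0 is free -> assigned | voices=[76 - - -]
Op 6: note_on(60): voice 1 is free -> assigned | voices=[76 60 - -]
Op 7: note_on(65): voice 2 is free -> assigned | voices=[76 60 65 -]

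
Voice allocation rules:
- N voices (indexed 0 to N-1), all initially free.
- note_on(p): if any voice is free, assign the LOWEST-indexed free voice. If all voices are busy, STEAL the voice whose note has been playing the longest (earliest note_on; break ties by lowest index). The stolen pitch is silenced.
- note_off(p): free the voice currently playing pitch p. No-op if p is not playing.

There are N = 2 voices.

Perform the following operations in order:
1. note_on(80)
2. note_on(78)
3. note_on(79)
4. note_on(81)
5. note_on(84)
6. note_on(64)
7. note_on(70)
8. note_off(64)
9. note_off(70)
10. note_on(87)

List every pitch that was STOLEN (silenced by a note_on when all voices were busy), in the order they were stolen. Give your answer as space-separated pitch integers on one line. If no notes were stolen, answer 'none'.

Answer: 80 78 79 81 84

Derivation:
Op 1: note_on(80): voice 0 is free -> assigned | voices=[80 -]
Op 2: note_on(78): voice 1 is free -> assigned | voices=[80 78]
Op 3: note_on(79): all voices busy, STEAL voice 0 (pitch 80, oldest) -> assign | voices=[79 78]
Op 4: note_on(81): all voices busy, STEAL voice 1 (pitch 78, oldest) -> assign | voices=[79 81]
Op 5: note_on(84): all voices busy, STEAL voice 0 (pitch 79, oldest) -> assign | voices=[84 81]
Op 6: note_on(64): all voices busy, STEAL voice 1 (pitch 81, oldest) -> assign | voices=[84 64]
Op 7: note_on(70): all voices busy, STEAL voice 0 (pitch 84, oldest) -> assign | voices=[70 64]
Op 8: note_off(64): free voice 1 | voices=[70 -]
Op 9: note_off(70): free voice 0 | voices=[- -]
Op 10: note_on(87): voice 0 is free -> assigned | voices=[87 -]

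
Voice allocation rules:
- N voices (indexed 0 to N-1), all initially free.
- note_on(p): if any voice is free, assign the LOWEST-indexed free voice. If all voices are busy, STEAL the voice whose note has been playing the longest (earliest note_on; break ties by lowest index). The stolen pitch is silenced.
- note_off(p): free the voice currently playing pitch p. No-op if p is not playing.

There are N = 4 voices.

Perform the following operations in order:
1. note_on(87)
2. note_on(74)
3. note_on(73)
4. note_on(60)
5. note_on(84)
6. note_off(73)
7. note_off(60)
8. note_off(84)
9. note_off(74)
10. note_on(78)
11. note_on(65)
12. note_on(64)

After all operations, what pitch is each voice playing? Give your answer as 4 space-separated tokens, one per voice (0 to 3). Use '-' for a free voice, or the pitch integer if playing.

Op 1: note_on(87): voice 0 is free -> assigned | voices=[87 - - -]
Op 2: note_on(74): voice 1 is free -> assigned | voices=[87 74 - -]
Op 3: note_on(73): voice 2 is free -> assigned | voices=[87 74 73 -]
Op 4: note_on(60): voice 3 is free -> assigned | voices=[87 74 73 60]
Op 5: note_on(84): all voices busy, STEAL voice 0 (pitch 87, oldest) -> assign | voices=[84 74 73 60]
Op 6: note_off(73): free voice 2 | voices=[84 74 - 60]
Op 7: note_off(60): free voice 3 | voices=[84 74 - -]
Op 8: note_off(84): free voice 0 | voices=[- 74 - -]
Op 9: note_off(74): free voice 1 | voices=[- - - -]
Op 10: note_on(78): voice 0 is free -> assigned | voices=[78 - - -]
Op 11: note_on(65): voice 1 is free -> assigned | voices=[78 65 - -]
Op 12: note_on(64): voice 2 is free -> assigned | voices=[78 65 64 -]

Answer: 78 65 64 -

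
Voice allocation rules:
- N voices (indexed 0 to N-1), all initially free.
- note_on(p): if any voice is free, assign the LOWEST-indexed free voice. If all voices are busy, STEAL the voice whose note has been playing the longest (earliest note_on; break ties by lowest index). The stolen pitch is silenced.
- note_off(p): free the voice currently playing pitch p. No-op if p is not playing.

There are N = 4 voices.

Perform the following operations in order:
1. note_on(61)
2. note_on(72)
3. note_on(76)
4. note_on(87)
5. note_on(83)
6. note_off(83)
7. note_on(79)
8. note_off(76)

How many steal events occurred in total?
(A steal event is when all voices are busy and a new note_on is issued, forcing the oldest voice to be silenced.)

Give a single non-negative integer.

Op 1: note_on(61): voice 0 is free -> assigned | voices=[61 - - -]
Op 2: note_on(72): voice 1 is free -> assigned | voices=[61 72 - -]
Op 3: note_on(76): voice 2 is free -> assigned | voices=[61 72 76 -]
Op 4: note_on(87): voice 3 is free -> assigned | voices=[61 72 76 87]
Op 5: note_on(83): all voices busy, STEAL voice 0 (pitch 61, oldest) -> assign | voices=[83 72 76 87]
Op 6: note_off(83): free voice 0 | voices=[- 72 76 87]
Op 7: note_on(79): voice 0 is free -> assigned | voices=[79 72 76 87]
Op 8: note_off(76): free voice 2 | voices=[79 72 - 87]

Answer: 1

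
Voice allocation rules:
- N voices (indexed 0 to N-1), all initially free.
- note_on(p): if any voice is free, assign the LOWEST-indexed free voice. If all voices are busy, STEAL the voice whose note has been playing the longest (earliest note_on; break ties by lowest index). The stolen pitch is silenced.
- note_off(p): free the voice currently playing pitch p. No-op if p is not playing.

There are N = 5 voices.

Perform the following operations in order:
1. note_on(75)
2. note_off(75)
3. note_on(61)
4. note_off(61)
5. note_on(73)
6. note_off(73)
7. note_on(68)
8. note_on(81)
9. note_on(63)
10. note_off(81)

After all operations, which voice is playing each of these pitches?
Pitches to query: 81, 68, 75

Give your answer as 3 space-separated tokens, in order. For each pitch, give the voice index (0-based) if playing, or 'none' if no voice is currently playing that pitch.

Op 1: note_on(75): voice 0 is free -> assigned | voices=[75 - - - -]
Op 2: note_off(75): free voice 0 | voices=[- - - - -]
Op 3: note_on(61): voice 0 is free -> assigned | voices=[61 - - - -]
Op 4: note_off(61): free voice 0 | voices=[- - - - -]
Op 5: note_on(73): voice 0 is free -> assigned | voices=[73 - - - -]
Op 6: note_off(73): free voice 0 | voices=[- - - - -]
Op 7: note_on(68): voice 0 is free -> assigned | voices=[68 - - - -]
Op 8: note_on(81): voice 1 is free -> assigned | voices=[68 81 - - -]
Op 9: note_on(63): voice 2 is free -> assigned | voices=[68 81 63 - -]
Op 10: note_off(81): free voice 1 | voices=[68 - 63 - -]

Answer: none 0 none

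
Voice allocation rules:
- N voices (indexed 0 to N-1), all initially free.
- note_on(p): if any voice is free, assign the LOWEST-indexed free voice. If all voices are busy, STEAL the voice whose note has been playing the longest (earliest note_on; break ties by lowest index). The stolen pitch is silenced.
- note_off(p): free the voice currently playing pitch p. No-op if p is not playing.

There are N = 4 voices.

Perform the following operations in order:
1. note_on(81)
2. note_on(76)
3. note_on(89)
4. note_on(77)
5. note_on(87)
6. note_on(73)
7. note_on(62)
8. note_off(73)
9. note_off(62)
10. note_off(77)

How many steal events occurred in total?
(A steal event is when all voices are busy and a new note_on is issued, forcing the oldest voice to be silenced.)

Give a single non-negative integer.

Answer: 3

Derivation:
Op 1: note_on(81): voice 0 is free -> assigned | voices=[81 - - -]
Op 2: note_on(76): voice 1 is free -> assigned | voices=[81 76 - -]
Op 3: note_on(89): voice 2 is free -> assigned | voices=[81 76 89 -]
Op 4: note_on(77): voice 3 is free -> assigned | voices=[81 76 89 77]
Op 5: note_on(87): all voices busy, STEAL voice 0 (pitch 81, oldest) -> assign | voices=[87 76 89 77]
Op 6: note_on(73): all voices busy, STEAL voice 1 (pitch 76, oldest) -> assign | voices=[87 73 89 77]
Op 7: note_on(62): all voices busy, STEAL voice 2 (pitch 89, oldest) -> assign | voices=[87 73 62 77]
Op 8: note_off(73): free voice 1 | voices=[87 - 62 77]
Op 9: note_off(62): free voice 2 | voices=[87 - - 77]
Op 10: note_off(77): free voice 3 | voices=[87 - - -]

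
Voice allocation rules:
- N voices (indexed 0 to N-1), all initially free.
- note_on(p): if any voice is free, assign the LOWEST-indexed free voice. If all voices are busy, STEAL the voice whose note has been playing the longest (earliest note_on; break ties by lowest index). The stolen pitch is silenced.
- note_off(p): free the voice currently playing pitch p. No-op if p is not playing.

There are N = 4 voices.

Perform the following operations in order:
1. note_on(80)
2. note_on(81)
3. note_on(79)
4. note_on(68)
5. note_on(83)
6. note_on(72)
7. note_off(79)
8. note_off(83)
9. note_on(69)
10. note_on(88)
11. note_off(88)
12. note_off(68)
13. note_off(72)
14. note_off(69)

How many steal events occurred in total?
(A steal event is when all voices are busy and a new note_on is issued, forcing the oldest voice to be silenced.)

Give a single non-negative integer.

Op 1: note_on(80): voice 0 is free -> assigned | voices=[80 - - -]
Op 2: note_on(81): voice 1 is free -> assigned | voices=[80 81 - -]
Op 3: note_on(79): voice 2 is free -> assigned | voices=[80 81 79 -]
Op 4: note_on(68): voice 3 is free -> assigned | voices=[80 81 79 68]
Op 5: note_on(83): all voices busy, STEAL voice 0 (pitch 80, oldest) -> assign | voices=[83 81 79 68]
Op 6: note_on(72): all voices busy, STEAL voice 1 (pitch 81, oldest) -> assign | voices=[83 72 79 68]
Op 7: note_off(79): free voice 2 | voices=[83 72 - 68]
Op 8: note_off(83): free voice 0 | voices=[- 72 - 68]
Op 9: note_on(69): voice 0 is free -> assigned | voices=[69 72 - 68]
Op 10: note_on(88): voice 2 is free -> assigned | voices=[69 72 88 68]
Op 11: note_off(88): free voice 2 | voices=[69 72 - 68]
Op 12: note_off(68): free voice 3 | voices=[69 72 - -]
Op 13: note_off(72): free voice 1 | voices=[69 - - -]
Op 14: note_off(69): free voice 0 | voices=[- - - -]

Answer: 2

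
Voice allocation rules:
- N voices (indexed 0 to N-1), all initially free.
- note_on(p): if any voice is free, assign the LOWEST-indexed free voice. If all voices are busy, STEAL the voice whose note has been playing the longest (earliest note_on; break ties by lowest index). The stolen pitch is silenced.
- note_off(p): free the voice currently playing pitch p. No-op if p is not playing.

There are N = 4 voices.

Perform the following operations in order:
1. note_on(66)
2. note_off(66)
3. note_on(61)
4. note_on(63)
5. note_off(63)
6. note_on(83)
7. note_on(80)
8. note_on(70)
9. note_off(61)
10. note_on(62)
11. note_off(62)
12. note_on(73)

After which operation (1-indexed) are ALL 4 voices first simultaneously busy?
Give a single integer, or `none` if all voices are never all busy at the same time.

Op 1: note_on(66): voice 0 is free -> assigned | voices=[66 - - -]
Op 2: note_off(66): free voice 0 | voices=[- - - -]
Op 3: note_on(61): voice 0 is free -> assigned | voices=[61 - - -]
Op 4: note_on(63): voice 1 is free -> assigned | voices=[61 63 - -]
Op 5: note_off(63): free voice 1 | voices=[61 - - -]
Op 6: note_on(83): voice 1 is free -> assigned | voices=[61 83 - -]
Op 7: note_on(80): voice 2 is free -> assigned | voices=[61 83 80 -]
Op 8: note_on(70): voice 3 is free -> assigned | voices=[61 83 80 70]
Op 9: note_off(61): free voice 0 | voices=[- 83 80 70]
Op 10: note_on(62): voice 0 is free -> assigned | voices=[62 83 80 70]
Op 11: note_off(62): free voice 0 | voices=[- 83 80 70]
Op 12: note_on(73): voice 0 is free -> assigned | voices=[73 83 80 70]

Answer: 8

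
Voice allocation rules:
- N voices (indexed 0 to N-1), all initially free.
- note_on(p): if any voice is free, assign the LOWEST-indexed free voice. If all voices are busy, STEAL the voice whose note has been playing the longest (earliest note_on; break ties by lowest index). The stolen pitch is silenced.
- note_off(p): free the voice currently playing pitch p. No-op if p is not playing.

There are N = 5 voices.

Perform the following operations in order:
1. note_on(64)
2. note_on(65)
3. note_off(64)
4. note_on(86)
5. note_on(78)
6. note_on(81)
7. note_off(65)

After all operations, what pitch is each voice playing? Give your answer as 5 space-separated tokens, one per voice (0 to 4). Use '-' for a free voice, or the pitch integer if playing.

Op 1: note_on(64): voice 0 is free -> assigned | voices=[64 - - - -]
Op 2: note_on(65): voice 1 is free -> assigned | voices=[64 65 - - -]
Op 3: note_off(64): free voice 0 | voices=[- 65 - - -]
Op 4: note_on(86): voice 0 is free -> assigned | voices=[86 65 - - -]
Op 5: note_on(78): voice 2 is free -> assigned | voices=[86 65 78 - -]
Op 6: note_on(81): voice 3 is free -> assigned | voices=[86 65 78 81 -]
Op 7: note_off(65): free voice 1 | voices=[86 - 78 81 -]

Answer: 86 - 78 81 -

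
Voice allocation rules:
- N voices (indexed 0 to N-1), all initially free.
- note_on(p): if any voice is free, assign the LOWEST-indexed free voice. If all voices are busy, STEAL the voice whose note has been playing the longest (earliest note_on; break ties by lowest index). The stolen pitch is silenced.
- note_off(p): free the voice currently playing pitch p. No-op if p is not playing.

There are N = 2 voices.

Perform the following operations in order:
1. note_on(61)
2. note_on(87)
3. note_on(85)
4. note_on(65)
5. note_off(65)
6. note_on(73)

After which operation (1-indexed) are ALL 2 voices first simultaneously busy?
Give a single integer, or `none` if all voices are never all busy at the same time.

Op 1: note_on(61): voice 0 is free -> assigned | voices=[61 -]
Op 2: note_on(87): voice 1 is free -> assigned | voices=[61 87]
Op 3: note_on(85): all voices busy, STEAL voice 0 (pitch 61, oldest) -> assign | voices=[85 87]
Op 4: note_on(65): all voices busy, STEAL voice 1 (pitch 87, oldest) -> assign | voices=[85 65]
Op 5: note_off(65): free voice 1 | voices=[85 -]
Op 6: note_on(73): voice 1 is free -> assigned | voices=[85 73]

Answer: 2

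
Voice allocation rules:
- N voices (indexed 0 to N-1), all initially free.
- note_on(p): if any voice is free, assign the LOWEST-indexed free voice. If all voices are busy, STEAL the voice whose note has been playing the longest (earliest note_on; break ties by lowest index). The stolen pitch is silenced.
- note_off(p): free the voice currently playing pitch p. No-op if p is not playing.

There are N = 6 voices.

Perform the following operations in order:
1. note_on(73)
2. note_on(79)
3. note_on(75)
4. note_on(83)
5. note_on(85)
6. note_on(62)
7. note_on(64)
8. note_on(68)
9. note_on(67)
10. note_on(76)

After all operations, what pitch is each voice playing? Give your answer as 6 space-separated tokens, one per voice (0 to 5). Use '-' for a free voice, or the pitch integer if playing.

Answer: 64 68 67 76 85 62

Derivation:
Op 1: note_on(73): voice 0 is free -> assigned | voices=[73 - - - - -]
Op 2: note_on(79): voice 1 is free -> assigned | voices=[73 79 - - - -]
Op 3: note_on(75): voice 2 is free -> assigned | voices=[73 79 75 - - -]
Op 4: note_on(83): voice 3 is free -> assigned | voices=[73 79 75 83 - -]
Op 5: note_on(85): voice 4 is free -> assigned | voices=[73 79 75 83 85 -]
Op 6: note_on(62): voice 5 is free -> assigned | voices=[73 79 75 83 85 62]
Op 7: note_on(64): all voices busy, STEAL voice 0 (pitch 73, oldest) -> assign | voices=[64 79 75 83 85 62]
Op 8: note_on(68): all voices busy, STEAL voice 1 (pitch 79, oldest) -> assign | voices=[64 68 75 83 85 62]
Op 9: note_on(67): all voices busy, STEAL voice 2 (pitch 75, oldest) -> assign | voices=[64 68 67 83 85 62]
Op 10: note_on(76): all voices busy, STEAL voice 3 (pitch 83, oldest) -> assign | voices=[64 68 67 76 85 62]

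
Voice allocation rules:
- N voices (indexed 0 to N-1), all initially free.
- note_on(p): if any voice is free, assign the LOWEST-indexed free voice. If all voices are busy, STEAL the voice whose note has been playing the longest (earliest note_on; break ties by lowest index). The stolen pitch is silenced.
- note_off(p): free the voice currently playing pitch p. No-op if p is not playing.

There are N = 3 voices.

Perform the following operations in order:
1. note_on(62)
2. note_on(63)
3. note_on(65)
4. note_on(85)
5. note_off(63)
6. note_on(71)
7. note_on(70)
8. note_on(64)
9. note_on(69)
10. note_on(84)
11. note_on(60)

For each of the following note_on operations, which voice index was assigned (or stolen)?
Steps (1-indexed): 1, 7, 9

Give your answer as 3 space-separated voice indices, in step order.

Op 1: note_on(62): voice 0 is free -> assigned | voices=[62 - -]
Op 2: note_on(63): voice 1 is free -> assigned | voices=[62 63 -]
Op 3: note_on(65): voice 2 is free -> assigned | voices=[62 63 65]
Op 4: note_on(85): all voices busy, STEAL voice 0 (pitch 62, oldest) -> assign | voices=[85 63 65]
Op 5: note_off(63): free voice 1 | voices=[85 - 65]
Op 6: note_on(71): voice 1 is free -> assigned | voices=[85 71 65]
Op 7: note_on(70): all voices busy, STEAL voice 2 (pitch 65, oldest) -> assign | voices=[85 71 70]
Op 8: note_on(64): all voices busy, STEAL voice 0 (pitch 85, oldest) -> assign | voices=[64 71 70]
Op 9: note_on(69): all voices busy, STEAL voice 1 (pitch 71, oldest) -> assign | voices=[64 69 70]
Op 10: note_on(84): all voices busy, STEAL voice 2 (pitch 70, oldest) -> assign | voices=[64 69 84]
Op 11: note_on(60): all voices busy, STEAL voice 0 (pitch 64, oldest) -> assign | voices=[60 69 84]

Answer: 0 2 1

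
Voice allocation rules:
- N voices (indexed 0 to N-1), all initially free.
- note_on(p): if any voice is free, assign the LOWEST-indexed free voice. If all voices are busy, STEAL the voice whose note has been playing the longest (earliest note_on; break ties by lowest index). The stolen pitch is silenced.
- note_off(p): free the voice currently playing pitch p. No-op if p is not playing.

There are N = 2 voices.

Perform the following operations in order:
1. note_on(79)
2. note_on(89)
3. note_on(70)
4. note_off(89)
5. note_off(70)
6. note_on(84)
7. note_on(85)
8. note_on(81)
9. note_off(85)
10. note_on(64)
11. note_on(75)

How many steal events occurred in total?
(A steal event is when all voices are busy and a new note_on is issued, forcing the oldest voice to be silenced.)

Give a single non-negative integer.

Answer: 3

Derivation:
Op 1: note_on(79): voice 0 is free -> assigned | voices=[79 -]
Op 2: note_on(89): voice 1 is free -> assigned | voices=[79 89]
Op 3: note_on(70): all voices busy, STEAL voice 0 (pitch 79, oldest) -> assign | voices=[70 89]
Op 4: note_off(89): free voice 1 | voices=[70 -]
Op 5: note_off(70): free voice 0 | voices=[- -]
Op 6: note_on(84): voice 0 is free -> assigned | voices=[84 -]
Op 7: note_on(85): voice 1 is free -> assigned | voices=[84 85]
Op 8: note_on(81): all voices busy, STEAL voice 0 (pitch 84, oldest) -> assign | voices=[81 85]
Op 9: note_off(85): free voice 1 | voices=[81 -]
Op 10: note_on(64): voice 1 is free -> assigned | voices=[81 64]
Op 11: note_on(75): all voices busy, STEAL voice 0 (pitch 81, oldest) -> assign | voices=[75 64]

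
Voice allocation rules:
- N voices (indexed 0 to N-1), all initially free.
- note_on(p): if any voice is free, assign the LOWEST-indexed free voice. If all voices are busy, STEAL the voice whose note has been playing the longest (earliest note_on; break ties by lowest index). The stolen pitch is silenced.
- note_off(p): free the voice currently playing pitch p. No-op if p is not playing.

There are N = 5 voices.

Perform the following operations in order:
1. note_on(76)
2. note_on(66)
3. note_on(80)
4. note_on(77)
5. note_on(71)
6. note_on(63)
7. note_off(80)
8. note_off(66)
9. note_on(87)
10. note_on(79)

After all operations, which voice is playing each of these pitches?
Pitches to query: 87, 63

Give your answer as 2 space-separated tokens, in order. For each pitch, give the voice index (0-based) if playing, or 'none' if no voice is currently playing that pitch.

Answer: 1 0

Derivation:
Op 1: note_on(76): voice 0 is free -> assigned | voices=[76 - - - -]
Op 2: note_on(66): voice 1 is free -> assigned | voices=[76 66 - - -]
Op 3: note_on(80): voice 2 is free -> assigned | voices=[76 66 80 - -]
Op 4: note_on(77): voice 3 is free -> assigned | voices=[76 66 80 77 -]
Op 5: note_on(71): voice 4 is free -> assigned | voices=[76 66 80 77 71]
Op 6: note_on(63): all voices busy, STEAL voice 0 (pitch 76, oldest) -> assign | voices=[63 66 80 77 71]
Op 7: note_off(80): free voice 2 | voices=[63 66 - 77 71]
Op 8: note_off(66): free voice 1 | voices=[63 - - 77 71]
Op 9: note_on(87): voice 1 is free -> assigned | voices=[63 87 - 77 71]
Op 10: note_on(79): voice 2 is free -> assigned | voices=[63 87 79 77 71]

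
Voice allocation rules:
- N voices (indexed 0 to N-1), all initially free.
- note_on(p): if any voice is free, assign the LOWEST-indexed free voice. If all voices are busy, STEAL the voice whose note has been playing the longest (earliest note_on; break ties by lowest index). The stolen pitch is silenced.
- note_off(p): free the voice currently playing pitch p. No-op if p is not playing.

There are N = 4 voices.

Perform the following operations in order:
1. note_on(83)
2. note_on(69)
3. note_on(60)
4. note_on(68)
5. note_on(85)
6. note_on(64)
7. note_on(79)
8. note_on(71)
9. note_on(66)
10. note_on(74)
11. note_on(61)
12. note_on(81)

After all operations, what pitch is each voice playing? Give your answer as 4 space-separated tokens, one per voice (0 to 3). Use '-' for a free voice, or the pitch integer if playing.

Answer: 66 74 61 81

Derivation:
Op 1: note_on(83): voice 0 is free -> assigned | voices=[83 - - -]
Op 2: note_on(69): voice 1 is free -> assigned | voices=[83 69 - -]
Op 3: note_on(60): voice 2 is free -> assigned | voices=[83 69 60 -]
Op 4: note_on(68): voice 3 is free -> assigned | voices=[83 69 60 68]
Op 5: note_on(85): all voices busy, STEAL voice 0 (pitch 83, oldest) -> assign | voices=[85 69 60 68]
Op 6: note_on(64): all voices busy, STEAL voice 1 (pitch 69, oldest) -> assign | voices=[85 64 60 68]
Op 7: note_on(79): all voices busy, STEAL voice 2 (pitch 60, oldest) -> assign | voices=[85 64 79 68]
Op 8: note_on(71): all voices busy, STEAL voice 3 (pitch 68, oldest) -> assign | voices=[85 64 79 71]
Op 9: note_on(66): all voices busy, STEAL voice 0 (pitch 85, oldest) -> assign | voices=[66 64 79 71]
Op 10: note_on(74): all voices busy, STEAL voice 1 (pitch 64, oldest) -> assign | voices=[66 74 79 71]
Op 11: note_on(61): all voices busy, STEAL voice 2 (pitch 79, oldest) -> assign | voices=[66 74 61 71]
Op 12: note_on(81): all voices busy, STEAL voice 3 (pitch 71, oldest) -> assign | voices=[66 74 61 81]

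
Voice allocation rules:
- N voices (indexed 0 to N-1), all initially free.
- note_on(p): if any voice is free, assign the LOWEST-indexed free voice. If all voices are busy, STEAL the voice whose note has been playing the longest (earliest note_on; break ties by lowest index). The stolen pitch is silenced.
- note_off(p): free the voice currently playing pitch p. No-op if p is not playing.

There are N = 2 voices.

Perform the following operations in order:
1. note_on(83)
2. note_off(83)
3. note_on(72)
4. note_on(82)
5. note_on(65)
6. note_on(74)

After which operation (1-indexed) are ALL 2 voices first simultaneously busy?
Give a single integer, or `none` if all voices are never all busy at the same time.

Answer: 4

Derivation:
Op 1: note_on(83): voice 0 is free -> assigned | voices=[83 -]
Op 2: note_off(83): free voice 0 | voices=[- -]
Op 3: note_on(72): voice 0 is free -> assigned | voices=[72 -]
Op 4: note_on(82): voice 1 is free -> assigned | voices=[72 82]
Op 5: note_on(65): all voices busy, STEAL voice 0 (pitch 72, oldest) -> assign | voices=[65 82]
Op 6: note_on(74): all voices busy, STEAL voice 1 (pitch 82, oldest) -> assign | voices=[65 74]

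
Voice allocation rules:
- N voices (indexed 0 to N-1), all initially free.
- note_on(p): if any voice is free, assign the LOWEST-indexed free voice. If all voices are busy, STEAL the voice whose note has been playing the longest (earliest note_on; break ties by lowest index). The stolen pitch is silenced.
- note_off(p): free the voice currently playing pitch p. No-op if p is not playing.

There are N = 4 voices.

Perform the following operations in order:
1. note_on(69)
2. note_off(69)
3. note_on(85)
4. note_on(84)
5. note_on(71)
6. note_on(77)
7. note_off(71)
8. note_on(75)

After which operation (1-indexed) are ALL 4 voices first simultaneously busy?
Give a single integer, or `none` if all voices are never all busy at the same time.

Answer: 6

Derivation:
Op 1: note_on(69): voice 0 is free -> assigned | voices=[69 - - -]
Op 2: note_off(69): free voice 0 | voices=[- - - -]
Op 3: note_on(85): voice 0 is free -> assigned | voices=[85 - - -]
Op 4: note_on(84): voice 1 is free -> assigned | voices=[85 84 - -]
Op 5: note_on(71): voice 2 is free -> assigned | voices=[85 84 71 -]
Op 6: note_on(77): voice 3 is free -> assigned | voices=[85 84 71 77]
Op 7: note_off(71): free voice 2 | voices=[85 84 - 77]
Op 8: note_on(75): voice 2 is free -> assigned | voices=[85 84 75 77]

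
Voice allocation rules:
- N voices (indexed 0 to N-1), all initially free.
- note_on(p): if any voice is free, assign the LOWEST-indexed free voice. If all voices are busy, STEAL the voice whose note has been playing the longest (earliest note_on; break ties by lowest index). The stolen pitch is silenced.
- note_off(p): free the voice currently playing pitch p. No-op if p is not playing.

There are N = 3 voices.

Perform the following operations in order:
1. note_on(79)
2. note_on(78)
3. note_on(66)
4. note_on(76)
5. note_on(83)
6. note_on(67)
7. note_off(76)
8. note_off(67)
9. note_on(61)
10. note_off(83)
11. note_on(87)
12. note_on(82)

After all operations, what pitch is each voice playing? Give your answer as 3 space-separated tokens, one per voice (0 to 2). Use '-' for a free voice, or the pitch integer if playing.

Answer: 61 87 82

Derivation:
Op 1: note_on(79): voice 0 is free -> assigned | voices=[79 - -]
Op 2: note_on(78): voice 1 is free -> assigned | voices=[79 78 -]
Op 3: note_on(66): voice 2 is free -> assigned | voices=[79 78 66]
Op 4: note_on(76): all voices busy, STEAL voice 0 (pitch 79, oldest) -> assign | voices=[76 78 66]
Op 5: note_on(83): all voices busy, STEAL voice 1 (pitch 78, oldest) -> assign | voices=[76 83 66]
Op 6: note_on(67): all voices busy, STEAL voice 2 (pitch 66, oldest) -> assign | voices=[76 83 67]
Op 7: note_off(76): free voice 0 | voices=[- 83 67]
Op 8: note_off(67): free voice 2 | voices=[- 83 -]
Op 9: note_on(61): voice 0 is free -> assigned | voices=[61 83 -]
Op 10: note_off(83): free voice 1 | voices=[61 - -]
Op 11: note_on(87): voice 1 is free -> assigned | voices=[61 87 -]
Op 12: note_on(82): voice 2 is free -> assigned | voices=[61 87 82]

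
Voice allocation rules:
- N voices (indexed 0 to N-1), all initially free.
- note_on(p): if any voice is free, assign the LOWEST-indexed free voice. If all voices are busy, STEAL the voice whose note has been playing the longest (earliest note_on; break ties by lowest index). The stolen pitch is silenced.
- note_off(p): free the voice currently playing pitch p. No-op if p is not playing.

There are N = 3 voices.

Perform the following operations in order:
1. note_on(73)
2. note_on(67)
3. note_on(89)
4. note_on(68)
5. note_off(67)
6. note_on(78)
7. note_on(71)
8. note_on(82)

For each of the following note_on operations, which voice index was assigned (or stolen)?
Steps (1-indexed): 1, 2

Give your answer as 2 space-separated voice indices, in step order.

Answer: 0 1

Derivation:
Op 1: note_on(73): voice 0 is free -> assigned | voices=[73 - -]
Op 2: note_on(67): voice 1 is free -> assigned | voices=[73 67 -]
Op 3: note_on(89): voice 2 is free -> assigned | voices=[73 67 89]
Op 4: note_on(68): all voices busy, STEAL voice 0 (pitch 73, oldest) -> assign | voices=[68 67 89]
Op 5: note_off(67): free voice 1 | voices=[68 - 89]
Op 6: note_on(78): voice 1 is free -> assigned | voices=[68 78 89]
Op 7: note_on(71): all voices busy, STEAL voice 2 (pitch 89, oldest) -> assign | voices=[68 78 71]
Op 8: note_on(82): all voices busy, STEAL voice 0 (pitch 68, oldest) -> assign | voices=[82 78 71]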